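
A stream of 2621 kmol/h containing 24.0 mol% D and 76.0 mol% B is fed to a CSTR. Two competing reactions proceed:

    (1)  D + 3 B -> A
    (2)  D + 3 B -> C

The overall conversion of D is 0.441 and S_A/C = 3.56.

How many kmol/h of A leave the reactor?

217 kmol/h

Conversion of D: D consumed = 0.441 × 629 = 277.4 kmol/h = 1ξ₁ + 1ξ₂.
Selectivity: 1ξ₁ / (1ξ₂) = 3.56 → ξ₁ = 3.56 ξ₂.
Substitute: (1·3.56 + 1) ξ₂ = 277.4 → ξ₂ = 60.83 kmol/h, ξ₁ = 216.6 kmol/h.
Outlet amounts (n = n₀ + Σ ν·ξ):
  D: 629 − 1(216.6) − 1(60.83) = 351.6
  B: 1992 − 3(216.6) − 3(60.83) = 1160
  A: 0 + 1(216.6) = 216.6
  C: 0 + 1(60.83) = 60.83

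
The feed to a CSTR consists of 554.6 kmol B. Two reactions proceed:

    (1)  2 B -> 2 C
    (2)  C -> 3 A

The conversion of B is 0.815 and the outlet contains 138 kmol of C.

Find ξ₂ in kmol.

Conversion of B: B consumed = 2ξ₁ = 0.815 × 554.6 → ξ₁ = 226 kmol.
C balance: n_C = 0 + 2ξ₁ − 1ξ₂ = 138 → ξ₂ = (2·226 − 138)/1 = 314 kmol.
Outlet amounts (n = n₀ + Σ ν·ξ):
  B: 554.6 − 2(226) = 102.6
  C: 0 + 2(226) − 1(314) = 138
  A: 0 + 3(314) = 942

ξ₂ = 314 kmol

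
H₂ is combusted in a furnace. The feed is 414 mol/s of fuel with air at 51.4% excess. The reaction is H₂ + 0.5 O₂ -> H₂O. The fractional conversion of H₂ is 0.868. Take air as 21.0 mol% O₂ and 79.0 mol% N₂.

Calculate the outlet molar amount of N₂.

Stoichiometric O₂ = 0.5 × 414 = 207 mol/s; O₂ fed = 207 × 1.514 = 313.4 mol/s.
N₂ fed = 313.4 × 79/21 = 1179 mol/s.
Fuel reacted = 0.868 × 414 → ξ = 359.4 mol/s.
Outlet (n = n₀ + ν ξ):
  H₂: 414 − 1(359.4) = 54.65
  O₂: 313.4 − 0.5(359.4) = 133.7
  N₂: 1179 (inert)
  H₂O: 0 + 1(359.4) = 359.4

1180 mol/s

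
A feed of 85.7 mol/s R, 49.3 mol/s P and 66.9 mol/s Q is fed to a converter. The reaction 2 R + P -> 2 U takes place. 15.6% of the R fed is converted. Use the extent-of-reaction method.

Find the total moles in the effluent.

195 mol/s

R reacted = 0.156 × 85.7 = 13.37 mol/s; ν_R = −2, so ξ = 13.37/2 = 6.685 mol/s.
Outlet amounts (n = n₀ + ν ξ):
  R: 85.7 − 2(6.685) = 72.33
  P: 49.3 − 1(6.685) = 42.62
  U: 0 + 2(6.685) = 13.37
  Q: 66.9 (inert)
Total out = 72.33 + 42.62 + 13.37 + 66.9 = 195.2 mol/s.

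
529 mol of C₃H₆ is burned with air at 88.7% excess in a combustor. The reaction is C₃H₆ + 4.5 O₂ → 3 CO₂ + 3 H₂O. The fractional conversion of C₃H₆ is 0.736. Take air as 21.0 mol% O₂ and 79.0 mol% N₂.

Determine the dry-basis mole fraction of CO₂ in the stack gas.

Stoichiometric O₂ = 4.5 × 529 = 2380 mol; O₂ fed = 2380 × 1.887 = 4492 mol.
N₂ fed = 4492 × 79/21 = 16900 mol.
Fuel reacted = 0.736 × 529 → ξ = 389.3 mol.
Outlet (n = n₀ + ν ξ):
  C₃H₆: 529 − 1(389.3) = 139.7
  O₂: 4492 − 4.5(389.3) = 2740
  N₂: 16900 (inert)
  CO₂: 0 + 3(389.3) = 1168
  H₂O: 0 + 3(389.3) = 1168
Dry total = 20950 mol; y_CO₂ (dry) = 1168 / 20950 = 0.05576.

0.0558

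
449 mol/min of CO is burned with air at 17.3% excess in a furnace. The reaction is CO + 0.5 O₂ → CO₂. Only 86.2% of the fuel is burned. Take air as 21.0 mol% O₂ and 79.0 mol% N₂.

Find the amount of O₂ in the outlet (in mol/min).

69.8 mol/min

Stoichiometric O₂ = 0.5 × 449 = 224.5 mol/min; O₂ fed = 224.5 × 1.173 = 263.3 mol/min.
N₂ fed = 263.3 × 79/21 = 990.7 mol/min.
Fuel reacted = 0.862 × 449 → ξ = 387 mol/min.
Outlet (n = n₀ + ν ξ):
  CO: 449 − 1(387) = 61.96
  O₂: 263.3 − 0.5(387) = 69.82
  N₂: 990.7 (inert)
  CO₂: 0 + 1(387) = 387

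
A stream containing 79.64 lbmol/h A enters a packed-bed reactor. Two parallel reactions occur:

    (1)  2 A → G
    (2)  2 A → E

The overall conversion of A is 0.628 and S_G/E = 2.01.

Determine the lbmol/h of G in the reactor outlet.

Conversion of A: A consumed = 0.628 × 79.64 = 50.01 lbmol/h = 2ξ₁ + 2ξ₂.
Selectivity: 1ξ₁ / (1ξ₂) = 2.01 → ξ₁ = 2.01 ξ₂.
Substitute: (2·2.01 + 2) ξ₂ = 50.01 → ξ₂ = 8.308 lbmol/h, ξ₁ = 16.7 lbmol/h.
Outlet amounts (n = n₀ + Σ ν·ξ):
  A: 79.64 − 2(16.7) − 2(8.308) = 29.63
  G: 0 + 1(16.7) = 16.7
  E: 0 + 1(8.308) = 8.308

16.7 lbmol/h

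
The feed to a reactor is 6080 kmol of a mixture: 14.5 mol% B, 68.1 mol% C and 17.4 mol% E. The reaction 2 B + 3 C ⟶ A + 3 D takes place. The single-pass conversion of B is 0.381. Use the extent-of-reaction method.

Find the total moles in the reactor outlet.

B reacted = 0.381 × 881.6 = 335.9 kmol; ν_B = −2, so ξ = 335.9/2 = 167.9 kmol.
Outlet amounts (n = n₀ + ν ξ):
  B: 881.6 − 2(167.9) = 545.7
  C: 4140 − 3(167.9) = 3637
  A: 0 + 1(167.9) = 167.9
  D: 0 + 3(167.9) = 503.8
  E: 1058 (inert)
Total out = 545.7 + 3637 + 167.9 + 503.8 + 1058 = 5912 kmol.

5910 kmol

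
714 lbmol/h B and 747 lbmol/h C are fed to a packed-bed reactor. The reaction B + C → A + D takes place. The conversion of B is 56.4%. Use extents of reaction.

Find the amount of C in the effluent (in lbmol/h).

344 lbmol/h

B reacted = 0.564 × 714 = 402.7 lbmol/h; ν_B = −1, so ξ = 402.7/1 = 402.7 lbmol/h.
Outlet amounts (n = n₀ + ν ξ):
  B: 714 − 1(402.7) = 311.3
  C: 747 − 1(402.7) = 344.3
  A: 0 + 1(402.7) = 402.7
  D: 0 + 1(402.7) = 402.7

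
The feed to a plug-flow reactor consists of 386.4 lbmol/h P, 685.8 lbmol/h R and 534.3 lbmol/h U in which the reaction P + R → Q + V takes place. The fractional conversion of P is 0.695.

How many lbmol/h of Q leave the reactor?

269 lbmol/h

P reacted = 0.695 × 386.4 = 268.5 lbmol/h; ν_P = −1, so ξ = 268.5/1 = 268.5 lbmol/h.
Outlet amounts (n = n₀ + ν ξ):
  P: 386.4 − 1(268.5) = 117.9
  R: 685.8 − 1(268.5) = 417.3
  Q: 0 + 1(268.5) = 268.5
  V: 0 + 1(268.5) = 268.5
  U: 534.3 (inert)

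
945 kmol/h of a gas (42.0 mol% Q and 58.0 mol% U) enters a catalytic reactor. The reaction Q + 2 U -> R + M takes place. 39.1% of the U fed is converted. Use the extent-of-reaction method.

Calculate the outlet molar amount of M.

U reacted = 0.391 × 548.1 = 214.3 kmol/h; ν_U = −2, so ξ = 214.3/2 = 107.2 kmol/h.
Outlet amounts (n = n₀ + ν ξ):
  Q: 396.9 − 1(107.2) = 289.7
  U: 548.1 − 2(107.2) = 333.8
  R: 0 + 1(107.2) = 107.2
  M: 0 + 1(107.2) = 107.2

107 kmol/h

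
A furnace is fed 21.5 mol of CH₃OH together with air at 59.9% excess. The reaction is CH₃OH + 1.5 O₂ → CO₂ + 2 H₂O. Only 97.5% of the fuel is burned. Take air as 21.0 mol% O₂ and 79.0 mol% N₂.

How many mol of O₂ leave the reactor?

20.1 mol

Stoichiometric O₂ = 1.5 × 21.5 = 32.25 mol; O₂ fed = 32.25 × 1.599 = 51.57 mol.
N₂ fed = 51.57 × 79/21 = 194 mol.
Fuel reacted = 0.975 × 21.5 → ξ = 20.96 mol.
Outlet (n = n₀ + ν ξ):
  CH₃OH: 21.5 − 1(20.96) = 0.5375
  O₂: 51.57 − 1.5(20.96) = 20.12
  N₂: 194 (inert)
  CO₂: 0 + 1(20.96) = 20.96
  H₂O: 0 + 2(20.96) = 41.92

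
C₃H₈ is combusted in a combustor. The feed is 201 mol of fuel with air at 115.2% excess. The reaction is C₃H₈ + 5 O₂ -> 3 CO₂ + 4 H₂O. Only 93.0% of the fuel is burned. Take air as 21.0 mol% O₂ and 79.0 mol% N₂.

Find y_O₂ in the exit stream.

0.115

Stoichiometric O₂ = 5 × 201 = 1005 mol; O₂ fed = 1005 × 2.152 = 2163 mol.
N₂ fed = 2163 × 79/21 = 8136 mol.
Fuel reacted = 0.93 × 201 → ξ = 186.9 mol.
Outlet (n = n₀ + ν ξ):
  C₃H₈: 201 − 1(186.9) = 14.07
  O₂: 2163 − 5(186.9) = 1228
  N₂: 8136 (inert)
  CO₂: 0 + 3(186.9) = 560.8
  H₂O: 0 + 4(186.9) = 747.7
Total out = 10690 mol; y_O₂ = 1228 / 10690 = 0.1149.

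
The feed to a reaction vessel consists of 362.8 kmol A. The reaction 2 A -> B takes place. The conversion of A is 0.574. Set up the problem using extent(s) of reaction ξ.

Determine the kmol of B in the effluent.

104 kmol

A reacted = 0.574 × 362.8 = 208.2 kmol; ν_A = −2, so ξ = 208.2/2 = 104.1 kmol.
Outlet amounts (n = n₀ + ν ξ):
  A: 362.8 − 2(104.1) = 154.6
  B: 0 + 1(104.1) = 104.1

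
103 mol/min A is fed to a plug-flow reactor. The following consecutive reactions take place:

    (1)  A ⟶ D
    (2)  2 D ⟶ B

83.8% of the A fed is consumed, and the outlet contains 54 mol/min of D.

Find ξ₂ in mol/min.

Conversion of A: A consumed = 1ξ₁ = 0.838 × 103 → ξ₁ = 86.31 mol/min.
D balance: n_D = 0 + 1ξ₁ − 2ξ₂ = 54 → ξ₂ = (1·86.31 − 54)/2 = 16.16 mol/min.
Outlet amounts (n = n₀ + Σ ν·ξ):
  A: 103 − 1(86.31) = 16.69
  D: 0 + 1(86.31) − 2(16.16) = 54
  B: 0 + 1(16.16) = 16.16

ξ₂ = 16.2 mol/min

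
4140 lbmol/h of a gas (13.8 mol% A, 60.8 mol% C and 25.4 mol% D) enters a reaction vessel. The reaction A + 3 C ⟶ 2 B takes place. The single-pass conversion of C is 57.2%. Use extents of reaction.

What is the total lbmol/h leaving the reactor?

3180 lbmol/h

C reacted = 0.572 × 2517 = 1440 lbmol/h; ν_C = −3, so ξ = 1440/3 = 479.9 lbmol/h.
Outlet amounts (n = n₀ + ν ξ):
  A: 571.3 − 1(479.9) = 91.39
  C: 2517 − 3(479.9) = 1077
  B: 0 + 2(479.9) = 959.9
  D: 1052 (inert)
Total out = 91.39 + 1077 + 959.9 + 1052 = 3180 lbmol/h.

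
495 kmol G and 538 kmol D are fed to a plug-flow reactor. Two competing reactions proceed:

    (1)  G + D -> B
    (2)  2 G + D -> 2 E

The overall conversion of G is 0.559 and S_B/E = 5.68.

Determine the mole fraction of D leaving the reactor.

Conversion of G: G consumed = 0.559 × 495 = 276.7 kmol = 1ξ₁ + 2ξ₂.
Selectivity: 1ξ₁ / (2ξ₂) = 5.68 → ξ₁ = 11.36 ξ₂.
Substitute: (1·11.36 + 2) ξ₂ = 276.7 → ξ₂ = 20.71 kmol, ξ₁ = 235.3 kmol.
Outlet amounts (n = n₀ + Σ ν·ξ):
  G: 495 − 1(235.3) − 2(20.71) = 218.3
  D: 538 − 1(235.3) − 1(20.71) = 282
  B: 0 + 1(235.3) = 235.3
  E: 0 + 2(20.71) = 41.42
Total out = 777 kmol; y_D = 282 / 777 = 0.3629.

0.363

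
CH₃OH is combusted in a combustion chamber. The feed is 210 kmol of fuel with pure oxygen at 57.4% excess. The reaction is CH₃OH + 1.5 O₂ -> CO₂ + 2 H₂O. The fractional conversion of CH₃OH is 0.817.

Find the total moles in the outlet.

792 kmol

Stoichiometric O₂ = 1.5 × 210 = 315 kmol; O₂ fed = 315 × 1.574 = 495.8 kmol.
Fuel reacted = 0.817 × 210 → ξ = 171.6 kmol.
Outlet (n = n₀ + ν ξ):
  CH₃OH: 210 − 1(171.6) = 38.43
  O₂: 495.8 − 1.5(171.6) = 238.5
  CO₂: 0 + 1(171.6) = 171.6
  H₂O: 0 + 2(171.6) = 343.1
Total out = 38.43 + 238.5 + 171.6 + 343.1 = 791.6 kmol.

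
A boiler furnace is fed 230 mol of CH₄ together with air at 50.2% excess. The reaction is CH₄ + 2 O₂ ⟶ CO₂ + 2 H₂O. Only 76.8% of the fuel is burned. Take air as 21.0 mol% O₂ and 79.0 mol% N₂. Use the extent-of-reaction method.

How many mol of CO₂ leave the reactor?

Stoichiometric O₂ = 2 × 230 = 460 mol; O₂ fed = 460 × 1.502 = 690.9 mol.
N₂ fed = 690.9 × 79/21 = 2599 mol.
Fuel reacted = 0.768 × 230 → ξ = 176.6 mol.
Outlet (n = n₀ + ν ξ):
  CH₄: 230 − 1(176.6) = 53.36
  O₂: 690.9 − 2(176.6) = 337.6
  N₂: 2599 (inert)
  CO₂: 0 + 1(176.6) = 176.6
  H₂O: 0 + 2(176.6) = 353.3

177 mol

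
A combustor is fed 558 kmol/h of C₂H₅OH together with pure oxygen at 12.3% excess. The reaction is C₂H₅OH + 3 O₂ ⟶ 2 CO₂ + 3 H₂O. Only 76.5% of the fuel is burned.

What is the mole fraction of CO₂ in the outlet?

Stoichiometric O₂ = 3 × 558 = 1674 kmol/h; O₂ fed = 1674 × 1.123 = 1880 kmol/h.
Fuel reacted = 0.765 × 558 → ξ = 426.9 kmol/h.
Outlet (n = n₀ + ν ξ):
  C₂H₅OH: 558 − 1(426.9) = 131.1
  O₂: 1880 − 3(426.9) = 599.3
  CO₂: 0 + 2(426.9) = 853.7
  H₂O: 0 + 3(426.9) = 1281
Total out = 2865 kmol/h; y_CO₂ = 853.7 / 2865 = 0.298.

0.298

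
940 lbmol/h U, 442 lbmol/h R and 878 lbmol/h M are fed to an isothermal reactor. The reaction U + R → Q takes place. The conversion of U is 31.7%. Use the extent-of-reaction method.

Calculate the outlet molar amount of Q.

298 lbmol/h

U reacted = 0.317 × 940 = 298 lbmol/h; ν_U = −1, so ξ = 298/1 = 298 lbmol/h.
Outlet amounts (n = n₀ + ν ξ):
  U: 940 − 1(298) = 642
  R: 442 − 1(298) = 144
  Q: 0 + 1(298) = 298
  M: 878 (inert)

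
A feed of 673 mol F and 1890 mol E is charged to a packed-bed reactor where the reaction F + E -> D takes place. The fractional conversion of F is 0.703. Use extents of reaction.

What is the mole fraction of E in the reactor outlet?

F reacted = 0.703 × 673 = 473.1 mol; ν_F = −1, so ξ = 473.1/1 = 473.1 mol.
Outlet amounts (n = n₀ + ν ξ):
  F: 673 − 1(473.1) = 199.9
  E: 1890 − 1(473.1) = 1417
  D: 0 + 1(473.1) = 473.1
Total out = 2090 mol; y_E = 1417 / 2090 = 0.678.

0.678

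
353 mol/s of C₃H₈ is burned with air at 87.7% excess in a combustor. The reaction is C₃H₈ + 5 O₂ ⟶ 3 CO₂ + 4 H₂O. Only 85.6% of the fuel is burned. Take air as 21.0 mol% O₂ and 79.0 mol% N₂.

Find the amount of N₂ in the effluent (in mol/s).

12500 mol/s

Stoichiometric O₂ = 5 × 353 = 1765 mol/s; O₂ fed = 1765 × 1.877 = 3313 mol/s.
N₂ fed = 3313 × 79/21 = 12460 mol/s.
Fuel reacted = 0.856 × 353 → ξ = 302.2 mol/s.
Outlet (n = n₀ + ν ξ):
  C₃H₈: 353 − 1(302.2) = 50.83
  O₂: 3313 − 5(302.2) = 1802
  N₂: 12460 (inert)
  CO₂: 0 + 3(302.2) = 906.5
  H₂O: 0 + 4(302.2) = 1209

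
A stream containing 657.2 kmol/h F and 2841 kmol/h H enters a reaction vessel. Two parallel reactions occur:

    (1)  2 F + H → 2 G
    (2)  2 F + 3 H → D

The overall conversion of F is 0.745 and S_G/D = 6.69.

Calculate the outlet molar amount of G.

377 kmol/h

Conversion of F: F consumed = 0.745 × 657.2 = 489.6 kmol/h = 2ξ₁ + 2ξ₂.
Selectivity: 2ξ₁ / (1ξ₂) = 6.69 → ξ₁ = 3.345 ξ₂.
Substitute: (2·3.345 + 2) ξ₂ = 489.6 → ξ₂ = 56.34 kmol/h, ξ₁ = 188.5 kmol/h.
Outlet amounts (n = n₀ + Σ ν·ξ):
  F: 657.2 − 2(188.5) − 2(56.34) = 167.6
  H: 2841 − 1(188.5) − 3(56.34) = 2484
  G: 0 + 2(188.5) = 376.9
  D: 0 + 1(56.34) = 56.34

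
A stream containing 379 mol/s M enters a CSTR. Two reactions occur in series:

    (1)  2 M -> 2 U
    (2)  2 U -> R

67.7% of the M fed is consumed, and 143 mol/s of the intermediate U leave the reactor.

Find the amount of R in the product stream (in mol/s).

56.8 mol/s

Conversion of M: M consumed = 2ξ₁ = 0.677 × 379 → ξ₁ = 128.3 mol/s.
U balance: n_U = 0 + 2ξ₁ − 2ξ₂ = 143 → ξ₂ = (2·128.3 − 143)/2 = 56.79 mol/s.
Outlet amounts (n = n₀ + Σ ν·ξ):
  M: 379 − 2(128.3) = 122.4
  U: 0 + 2(128.3) − 2(56.79) = 143
  R: 0 + 1(56.79) = 56.79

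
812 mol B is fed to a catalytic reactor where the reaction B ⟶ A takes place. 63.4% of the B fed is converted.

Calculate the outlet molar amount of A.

B reacted = 0.634 × 812 = 514.8 mol; ν_B = −1, so ξ = 514.8/1 = 514.8 mol.
Outlet amounts (n = n₀ + ν ξ):
  B: 812 − 1(514.8) = 297.2
  A: 0 + 1(514.8) = 514.8

515 mol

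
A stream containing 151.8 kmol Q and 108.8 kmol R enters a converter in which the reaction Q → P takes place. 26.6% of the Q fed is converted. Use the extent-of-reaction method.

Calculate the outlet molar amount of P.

Q reacted = 0.266 × 151.8 = 40.38 kmol; ν_Q = −1, so ξ = 40.38/1 = 40.38 kmol.
Outlet amounts (n = n₀ + ν ξ):
  Q: 151.8 − 1(40.38) = 111.4
  P: 0 + 1(40.38) = 40.38
  R: 108.8 (inert)

40.4 kmol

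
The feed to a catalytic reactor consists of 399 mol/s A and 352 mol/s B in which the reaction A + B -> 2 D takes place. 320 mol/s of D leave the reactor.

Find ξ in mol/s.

ξ = 160 mol/s

For D: n = n₀ + 2ξ → 320 = 0 + 2ξ, giving ξ = 160 mol/s.
Outlet amounts (n = n₀ + ν ξ):
  A: 399 − 1(160) = 239
  B: 352 − 1(160) = 192
  D: 0 + 2(160) = 320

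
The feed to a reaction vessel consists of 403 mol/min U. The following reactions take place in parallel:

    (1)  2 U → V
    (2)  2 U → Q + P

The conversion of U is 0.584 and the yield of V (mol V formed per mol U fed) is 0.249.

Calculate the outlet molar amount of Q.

Yield of V: 1ξ₁ / 403 = 0.249 → ξ₁ = 100.3 mol/min.
Conversion of U: 2ξ₁ + 2ξ₂ = 0.584 × 403 = 235.4 → ξ₂ = 17.33 mol/min.
Outlet amounts (n = n₀ + Σ ν·ξ):
  U: 403 − 2(100.3) − 2(17.33) = 167.6
  V: 0 + 1(100.3) = 100.3
  Q: 0 + 1(17.33) = 17.33
  P: 0 + 1(17.33) = 17.33

17.3 mol/min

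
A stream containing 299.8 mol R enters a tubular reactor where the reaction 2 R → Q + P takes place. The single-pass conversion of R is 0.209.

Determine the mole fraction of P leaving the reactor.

0.104

R reacted = 0.209 × 299.8 = 62.66 mol; ν_R = −2, so ξ = 62.66/2 = 31.33 mol.
Outlet amounts (n = n₀ + ν ξ):
  R: 299.8 − 2(31.33) = 237.1
  Q: 0 + 1(31.33) = 31.33
  P: 0 + 1(31.33) = 31.33
Total out = 299.8 mol; y_P = 31.33 / 299.8 = 0.1045.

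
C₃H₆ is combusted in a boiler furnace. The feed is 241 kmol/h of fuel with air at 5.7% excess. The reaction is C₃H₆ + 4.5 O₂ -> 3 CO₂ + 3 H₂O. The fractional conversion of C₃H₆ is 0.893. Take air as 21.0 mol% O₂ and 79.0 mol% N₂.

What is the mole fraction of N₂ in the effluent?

Stoichiometric O₂ = 4.5 × 241 = 1084 kmol/h; O₂ fed = 1084 × 1.057 = 1146 kmol/h.
N₂ fed = 1146 × 79/21 = 4312 kmol/h.
Fuel reacted = 0.893 × 241 → ξ = 215.2 kmol/h.
Outlet (n = n₀ + ν ξ):
  C₃H₆: 241 − 1(215.2) = 25.79
  O₂: 1146 − 4.5(215.2) = 177.9
  N₂: 4312 (inert)
  CO₂: 0 + 3(215.2) = 645.6
  H₂O: 0 + 3(215.2) = 645.6
Total out = 5807 kmol/h; y_N₂ = 4312 / 5807 = 0.7426.

0.743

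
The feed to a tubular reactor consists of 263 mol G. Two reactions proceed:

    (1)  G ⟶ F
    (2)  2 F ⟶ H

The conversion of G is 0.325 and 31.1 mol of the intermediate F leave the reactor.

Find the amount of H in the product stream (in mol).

27.2 mol

Conversion of G: G consumed = 1ξ₁ = 0.325 × 263 → ξ₁ = 85.48 mol.
F balance: n_F = 0 + 1ξ₁ − 2ξ₂ = 31.1 → ξ₂ = (1·85.48 − 31.1)/2 = 27.19 mol.
Outlet amounts (n = n₀ + Σ ν·ξ):
  G: 263 − 1(85.48) = 177.5
  F: 0 + 1(85.48) − 2(27.19) = 31.1
  H: 0 + 1(27.19) = 27.19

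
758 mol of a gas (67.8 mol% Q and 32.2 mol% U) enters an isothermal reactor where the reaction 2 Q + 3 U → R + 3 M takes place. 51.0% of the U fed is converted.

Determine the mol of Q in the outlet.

U reacted = 0.51 × 244.1 = 124.5 mol; ν_U = −3, so ξ = 124.5/3 = 41.49 mol.
Outlet amounts (n = n₀ + ν ξ):
  Q: 513.9 − 2(41.49) = 430.9
  U: 244.1 − 3(41.49) = 119.6
  R: 0 + 1(41.49) = 41.49
  M: 0 + 3(41.49) = 124.5

431 mol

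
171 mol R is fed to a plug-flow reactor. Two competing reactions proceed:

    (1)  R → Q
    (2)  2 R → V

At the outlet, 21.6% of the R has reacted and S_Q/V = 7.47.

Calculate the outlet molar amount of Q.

29.1 mol

Conversion of R: R consumed = 0.216 × 171 = 36.94 mol = 1ξ₁ + 2ξ₂.
Selectivity: 1ξ₁ / (1ξ₂) = 7.47 → ξ₁ = 7.47 ξ₂.
Substitute: (1·7.47 + 2) ξ₂ = 36.94 → ξ₂ = 3.9 mol, ξ₁ = 29.14 mol.
Outlet amounts (n = n₀ + Σ ν·ξ):
  R: 171 − 1(29.14) − 2(3.9) = 134.1
  Q: 0 + 1(29.14) = 29.14
  V: 0 + 1(3.9) = 3.9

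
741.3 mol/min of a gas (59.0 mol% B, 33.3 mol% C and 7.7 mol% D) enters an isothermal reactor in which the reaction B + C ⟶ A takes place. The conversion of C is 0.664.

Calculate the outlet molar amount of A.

C reacted = 0.664 × 246.9 = 163.9 mol/min; ν_C = −1, so ξ = 163.9/1 = 163.9 mol/min.
Outlet amounts (n = n₀ + ν ξ):
  B: 437.4 − 1(163.9) = 273.5
  C: 246.9 − 1(163.9) = 82.94
  A: 0 + 1(163.9) = 163.9
  D: 57.08 (inert)

164 mol/min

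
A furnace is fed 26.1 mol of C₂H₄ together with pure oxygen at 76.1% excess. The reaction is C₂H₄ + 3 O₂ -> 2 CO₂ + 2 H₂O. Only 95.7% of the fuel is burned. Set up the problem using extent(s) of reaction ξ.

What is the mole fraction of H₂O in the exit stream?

Stoichiometric O₂ = 3 × 26.1 = 78.3 mol; O₂ fed = 78.3 × 1.761 = 137.9 mol.
Fuel reacted = 0.957 × 26.1 → ξ = 24.98 mol.
Outlet (n = n₀ + ν ξ):
  C₂H₄: 26.1 − 1(24.98) = 1.122
  O₂: 137.9 − 3(24.98) = 62.95
  CO₂: 0 + 2(24.98) = 49.96
  H₂O: 0 + 2(24.98) = 49.96
Total out = 164 mol; y_H₂O = 49.96 / 164 = 0.3046.

0.305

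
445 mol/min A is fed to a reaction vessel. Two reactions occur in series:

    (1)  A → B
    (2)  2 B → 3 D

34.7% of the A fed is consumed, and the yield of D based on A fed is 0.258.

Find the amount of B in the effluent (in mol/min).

Conversion of A: A consumed = 1ξ₁ = 0.347 × 445 → ξ₁ = 154.4 mol/min.
Yield of D: 3ξ₂ / 445 = 0.258 → ξ₂ = 38.27 mol/min.
Outlet amounts (n = n₀ + Σ ν·ξ):
  A: 445 − 1(154.4) = 290.6
  B: 0 + 1(154.4) − 2(38.27) = 77.87
  D: 0 + 3(38.27) = 114.8

77.9 mol/min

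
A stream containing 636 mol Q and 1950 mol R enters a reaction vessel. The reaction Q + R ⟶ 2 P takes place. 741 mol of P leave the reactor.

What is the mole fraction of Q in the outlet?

0.103

For P: n = n₀ + 2ξ → 741 = 0 + 2ξ, giving ξ = 370.5 mol.
Outlet amounts (n = n₀ + ν ξ):
  Q: 636 − 1(370.5) = 265.5
  R: 1950 − 1(370.5) = 1580
  P: 0 + 2(370.5) = 741
Total out = 2586 mol; y_Q = 265.5 / 2586 = 0.1027.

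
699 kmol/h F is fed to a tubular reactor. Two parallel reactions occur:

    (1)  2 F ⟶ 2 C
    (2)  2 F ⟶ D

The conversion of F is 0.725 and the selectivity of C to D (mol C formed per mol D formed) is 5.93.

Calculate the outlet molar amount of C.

Conversion of F: F consumed = 0.725 × 699 = 506.8 kmol/h = 2ξ₁ + 2ξ₂.
Selectivity: 2ξ₁ / (1ξ₂) = 5.93 → ξ₁ = 2.965 ξ₂.
Substitute: (2·2.965 + 2) ξ₂ = 506.8 → ξ₂ = 63.91 kmol/h, ξ₁ = 189.5 kmol/h.
Outlet amounts (n = n₀ + Σ ν·ξ):
  F: 699 − 2(189.5) − 2(63.91) = 192.2
  C: 0 + 2(189.5) = 379
  D: 0 + 1(63.91) = 63.91

379 kmol/h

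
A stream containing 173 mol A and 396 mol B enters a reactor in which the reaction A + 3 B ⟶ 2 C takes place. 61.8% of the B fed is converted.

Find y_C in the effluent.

0.402

B reacted = 0.618 × 396 = 244.7 mol; ν_B = −3, so ξ = 244.7/3 = 81.58 mol.
Outlet amounts (n = n₀ + ν ξ):
  A: 173 − 1(81.58) = 91.42
  B: 396 − 3(81.58) = 151.3
  C: 0 + 2(81.58) = 163.2
Total out = 405.8 mol; y_C = 163.2 / 405.8 = 0.402.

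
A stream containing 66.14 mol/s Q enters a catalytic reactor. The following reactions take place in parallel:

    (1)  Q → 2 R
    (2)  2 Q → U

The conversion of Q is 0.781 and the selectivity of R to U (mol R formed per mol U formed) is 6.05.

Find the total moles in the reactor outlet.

87 mol/s

Conversion of Q: Q consumed = 0.781 × 66.14 = 51.66 mol/s = 1ξ₁ + 2ξ₂.
Selectivity: 2ξ₁ / (1ξ₂) = 6.05 → ξ₁ = 3.025 ξ₂.
Substitute: (1·3.025 + 2) ξ₂ = 51.66 → ξ₂ = 10.28 mol/s, ξ₁ = 31.1 mol/s.
Outlet amounts (n = n₀ + Σ ν·ξ):
  Q: 66.14 − 1(31.1) − 2(10.28) = 14.48
  R: 0 + 2(31.1) = 62.19
  U: 0 + 1(10.28) = 10.28
Total out = 14.48 + 62.19 + 10.28 = 86.96 mol/s.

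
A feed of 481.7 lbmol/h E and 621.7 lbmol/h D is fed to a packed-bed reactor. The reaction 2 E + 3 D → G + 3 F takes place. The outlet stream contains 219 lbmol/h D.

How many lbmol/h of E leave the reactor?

For D: n = n₀ − 3ξ → 219 = 621.7 − 3ξ, giving ξ = 134.2 lbmol/h.
Outlet amounts (n = n₀ + ν ξ):
  E: 481.7 − 2(134.2) = 213.2
  D: 621.7 − 3(134.2) = 219
  G: 0 + 1(134.2) = 134.2
  F: 0 + 3(134.2) = 402.7

213 lbmol/h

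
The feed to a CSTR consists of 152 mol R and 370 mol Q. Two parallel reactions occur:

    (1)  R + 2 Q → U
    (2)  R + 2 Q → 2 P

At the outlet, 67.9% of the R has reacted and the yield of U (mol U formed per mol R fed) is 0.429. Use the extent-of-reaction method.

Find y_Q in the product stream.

Yield of U: 1ξ₁ / 152 = 0.429 → ξ₁ = 65.21 mol.
Conversion of R: 1ξ₁ + 1ξ₂ = 0.679 × 152 = 103.2 → ξ₂ = 38 mol.
Outlet amounts (n = n₀ + Σ ν·ξ):
  R: 152 − 1(65.21) − 1(38) = 48.79
  Q: 370 − 2(65.21) − 2(38) = 163.6
  U: 0 + 1(65.21) = 65.21
  P: 0 + 2(38) = 76
Total out = 353.6 mol; y_Q = 163.6 / 353.6 = 0.4626.

0.463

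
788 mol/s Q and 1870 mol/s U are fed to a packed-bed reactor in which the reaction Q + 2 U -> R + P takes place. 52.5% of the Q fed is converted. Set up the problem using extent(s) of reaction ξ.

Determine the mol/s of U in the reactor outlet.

Q reacted = 0.525 × 788 = 413.7 mol/s; ν_Q = −1, so ξ = 413.7/1 = 413.7 mol/s.
Outlet amounts (n = n₀ + ν ξ):
  Q: 788 − 1(413.7) = 374.3
  U: 1870 − 2(413.7) = 1043
  R: 0 + 1(413.7) = 413.7
  P: 0 + 1(413.7) = 413.7

1040 mol/s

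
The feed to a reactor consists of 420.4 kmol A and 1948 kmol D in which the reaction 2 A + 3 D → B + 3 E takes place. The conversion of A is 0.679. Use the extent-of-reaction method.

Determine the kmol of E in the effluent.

428 kmol

A reacted = 0.679 × 420.4 = 285.5 kmol; ν_A = −2, so ξ = 285.5/2 = 142.7 kmol.
Outlet amounts (n = n₀ + ν ξ):
  A: 420.4 − 2(142.7) = 134.9
  D: 1948 − 3(142.7) = 1520
  B: 0 + 1(142.7) = 142.7
  E: 0 + 3(142.7) = 428.2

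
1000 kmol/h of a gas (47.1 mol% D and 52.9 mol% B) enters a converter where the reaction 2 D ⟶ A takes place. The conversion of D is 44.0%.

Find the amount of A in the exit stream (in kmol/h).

D reacted = 0.44 × 471 = 207.2 kmol/h; ν_D = −2, so ξ = 207.2/2 = 103.6 kmol/h.
Outlet amounts (n = n₀ + ν ξ):
  D: 471 − 2(103.6) = 263.8
  A: 0 + 1(103.6) = 103.6
  B: 529 (inert)

104 kmol/h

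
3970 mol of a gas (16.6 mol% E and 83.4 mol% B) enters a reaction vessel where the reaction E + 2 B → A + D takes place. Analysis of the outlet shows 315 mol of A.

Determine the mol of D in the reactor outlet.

For A: n = n₀ + 1ξ → 315 = 0 + 1ξ, giving ξ = 315 mol.
Outlet amounts (n = n₀ + ν ξ):
  E: 659 − 1(315) = 344
  B: 3311 − 2(315) = 2681
  A: 0 + 1(315) = 315
  D: 0 + 1(315) = 315

315 mol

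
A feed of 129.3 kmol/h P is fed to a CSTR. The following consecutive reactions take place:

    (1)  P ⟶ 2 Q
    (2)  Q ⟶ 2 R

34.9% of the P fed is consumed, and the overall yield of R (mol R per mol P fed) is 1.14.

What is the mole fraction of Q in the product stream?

Conversion of P: P consumed = 1ξ₁ = 0.349 × 129.3 → ξ₁ = 45.13 kmol/h.
Yield of R: 2ξ₂ / 129.3 = 1.14 → ξ₂ = 73.7 kmol/h.
Outlet amounts (n = n₀ + Σ ν·ξ):
  P: 129.3 − 1(45.13) = 84.17
  Q: 0 + 2(45.13) − 1(73.7) = 16.55
  R: 0 + 2(73.7) = 147.4
Total out = 248.1 kmol/h; y_Q = 16.55 / 248.1 = 0.0667.

0.0667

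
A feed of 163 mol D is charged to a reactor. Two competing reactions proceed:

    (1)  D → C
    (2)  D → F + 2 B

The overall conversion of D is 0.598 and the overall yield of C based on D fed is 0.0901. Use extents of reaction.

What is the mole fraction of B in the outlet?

Yield of C: 1ξ₁ / 163 = 0.0901 → ξ₁ = 14.69 mol.
Conversion of D: 1ξ₁ + 1ξ₂ = 0.598 × 163 = 97.47 → ξ₂ = 82.79 mol.
Outlet amounts (n = n₀ + Σ ν·ξ):
  D: 163 − 1(14.69) − 1(82.79) = 65.53
  C: 0 + 1(14.69) = 14.69
  F: 0 + 1(82.79) = 82.79
  B: 0 + 2(82.79) = 165.6
Total out = 328.6 mol; y_B = 165.6 / 328.6 = 0.5039.

0.504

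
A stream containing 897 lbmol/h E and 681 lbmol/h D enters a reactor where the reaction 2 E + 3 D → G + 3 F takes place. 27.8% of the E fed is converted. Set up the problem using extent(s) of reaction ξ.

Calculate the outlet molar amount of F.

374 lbmol/h

E reacted = 0.278 × 897 = 249.4 lbmol/h; ν_E = −2, so ξ = 249.4/2 = 124.7 lbmol/h.
Outlet amounts (n = n₀ + ν ξ):
  E: 897 − 2(124.7) = 647.6
  D: 681 − 3(124.7) = 307
  G: 0 + 1(124.7) = 124.7
  F: 0 + 3(124.7) = 374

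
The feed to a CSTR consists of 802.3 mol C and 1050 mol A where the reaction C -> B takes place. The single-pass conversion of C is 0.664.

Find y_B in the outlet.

0.288

C reacted = 0.664 × 802.3 = 532.7 mol; ν_C = −1, so ξ = 532.7/1 = 532.7 mol.
Outlet amounts (n = n₀ + ν ξ):
  C: 802.3 − 1(532.7) = 269.6
  B: 0 + 1(532.7) = 532.7
  A: 1050 (inert)
Total out = 1852 mol; y_B = 532.7 / 1852 = 0.2876.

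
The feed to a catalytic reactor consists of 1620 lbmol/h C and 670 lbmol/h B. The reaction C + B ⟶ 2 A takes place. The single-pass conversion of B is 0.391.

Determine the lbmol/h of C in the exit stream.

B reacted = 0.391 × 670 = 262 lbmol/h; ν_B = −1, so ξ = 262/1 = 262 lbmol/h.
Outlet amounts (n = n₀ + ν ξ):
  C: 1620 − 1(262) = 1358
  B: 670 − 1(262) = 408
  A: 0 + 2(262) = 523.9

1360 lbmol/h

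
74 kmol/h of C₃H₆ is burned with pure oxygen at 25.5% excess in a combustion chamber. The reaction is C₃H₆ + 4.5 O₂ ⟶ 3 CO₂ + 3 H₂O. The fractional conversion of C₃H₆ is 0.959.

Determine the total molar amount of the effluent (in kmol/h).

527 kmol/h

Stoichiometric O₂ = 4.5 × 74 = 333 kmol/h; O₂ fed = 333 × 1.255 = 417.9 kmol/h.
Fuel reacted = 0.959 × 74 → ξ = 70.97 kmol/h.
Outlet (n = n₀ + ν ξ):
  C₃H₆: 74 − 1(70.97) = 3.034
  O₂: 417.9 − 4.5(70.97) = 98.57
  CO₂: 0 + 3(70.97) = 212.9
  H₂O: 0 + 3(70.97) = 212.9
Total out = 3.034 + 98.57 + 212.9 + 212.9 = 527.4 kmol/h.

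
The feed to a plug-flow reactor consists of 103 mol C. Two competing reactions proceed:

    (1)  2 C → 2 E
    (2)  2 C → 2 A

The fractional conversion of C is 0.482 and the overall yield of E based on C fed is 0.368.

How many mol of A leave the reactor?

Yield of E: 2ξ₁ / 103 = 0.368 → ξ₁ = 18.95 mol.
Conversion of C: 2ξ₁ + 2ξ₂ = 0.482 × 103 = 49.65 → ξ₂ = 5.871 mol.
Outlet amounts (n = n₀ + Σ ν·ξ):
  C: 103 − 2(18.95) − 2(5.871) = 53.35
  E: 0 + 2(18.95) = 37.9
  A: 0 + 2(5.871) = 11.74

11.7 mol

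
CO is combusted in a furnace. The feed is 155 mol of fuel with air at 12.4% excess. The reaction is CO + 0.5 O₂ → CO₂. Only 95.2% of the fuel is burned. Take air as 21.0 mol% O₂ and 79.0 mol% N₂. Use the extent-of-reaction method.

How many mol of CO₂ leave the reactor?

Stoichiometric O₂ = 0.5 × 155 = 77.5 mol; O₂ fed = 77.5 × 1.124 = 87.11 mol.
N₂ fed = 87.11 × 79/21 = 327.7 mol.
Fuel reacted = 0.952 × 155 → ξ = 147.6 mol.
Outlet (n = n₀ + ν ξ):
  CO: 155 − 1(147.6) = 7.44
  O₂: 87.11 − 0.5(147.6) = 13.33
  N₂: 327.7 (inert)
  CO₂: 0 + 1(147.6) = 147.6

148 mol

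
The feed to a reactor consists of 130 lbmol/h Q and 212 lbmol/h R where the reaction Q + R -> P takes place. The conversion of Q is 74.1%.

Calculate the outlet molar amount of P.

96.3 lbmol/h

Q reacted = 0.741 × 130 = 96.33 lbmol/h; ν_Q = −1, so ξ = 96.33/1 = 96.33 lbmol/h.
Outlet amounts (n = n₀ + ν ξ):
  Q: 130 − 1(96.33) = 33.67
  R: 212 − 1(96.33) = 115.7
  P: 0 + 1(96.33) = 96.33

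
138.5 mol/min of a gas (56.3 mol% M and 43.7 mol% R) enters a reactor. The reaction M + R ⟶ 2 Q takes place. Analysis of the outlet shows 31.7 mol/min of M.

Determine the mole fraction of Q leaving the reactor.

For M: n = n₀ − 1ξ → 31.7 = 77.98 − 1ξ, giving ξ = 46.28 mol/min.
Outlet amounts (n = n₀ + ν ξ):
  M: 77.98 − 1(46.28) = 31.7
  R: 60.52 − 1(46.28) = 14.25
  Q: 0 + 2(46.28) = 92.55
Total out = 138.5 mol/min; y_Q = 92.55 / 138.5 = 0.6682.

0.668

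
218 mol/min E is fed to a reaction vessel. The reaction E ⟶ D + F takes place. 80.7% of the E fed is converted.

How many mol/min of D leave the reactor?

176 mol/min

E reacted = 0.807 × 218 = 175.9 mol/min; ν_E = −1, so ξ = 175.9/1 = 175.9 mol/min.
Outlet amounts (n = n₀ + ν ξ):
  E: 218 − 1(175.9) = 42.07
  D: 0 + 1(175.9) = 175.9
  F: 0 + 1(175.9) = 175.9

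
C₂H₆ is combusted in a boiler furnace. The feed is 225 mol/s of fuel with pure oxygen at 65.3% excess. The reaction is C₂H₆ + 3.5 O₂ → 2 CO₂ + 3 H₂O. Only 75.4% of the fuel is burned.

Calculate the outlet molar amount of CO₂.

339 mol/s

Stoichiometric O₂ = 3.5 × 225 = 787.5 mol/s; O₂ fed = 787.5 × 1.653 = 1302 mol/s.
Fuel reacted = 0.754 × 225 → ξ = 169.7 mol/s.
Outlet (n = n₀ + ν ξ):
  C₂H₆: 225 − 1(169.7) = 55.35
  O₂: 1302 − 3.5(169.7) = 708
  CO₂: 0 + 2(169.7) = 339.3
  H₂O: 0 + 3(169.7) = 509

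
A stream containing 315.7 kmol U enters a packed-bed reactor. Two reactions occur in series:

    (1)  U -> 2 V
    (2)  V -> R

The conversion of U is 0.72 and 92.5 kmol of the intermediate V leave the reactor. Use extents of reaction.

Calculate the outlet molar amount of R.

362 kmol

Conversion of U: U consumed = 1ξ₁ = 0.72 × 315.7 → ξ₁ = 227.3 kmol.
V balance: n_V = 0 + 2ξ₁ − 1ξ₂ = 92.5 → ξ₂ = (2·227.3 − 92.5)/1 = 362.1 kmol.
Outlet amounts (n = n₀ + Σ ν·ξ):
  U: 315.7 − 1(227.3) = 88.4
  V: 0 + 2(227.3) − 1(362.1) = 92.5
  R: 0 + 1(362.1) = 362.1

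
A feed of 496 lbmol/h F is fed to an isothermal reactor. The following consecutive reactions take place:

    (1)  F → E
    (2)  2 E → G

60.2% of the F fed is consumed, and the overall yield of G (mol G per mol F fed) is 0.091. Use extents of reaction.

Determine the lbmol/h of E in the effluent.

208 lbmol/h

Conversion of F: F consumed = 1ξ₁ = 0.602 × 496 → ξ₁ = 298.6 lbmol/h.
Yield of G: 1ξ₂ / 496 = 0.091 → ξ₂ = 45.14 lbmol/h.
Outlet amounts (n = n₀ + Σ ν·ξ):
  F: 496 − 1(298.6) = 197.4
  E: 0 + 1(298.6) − 2(45.14) = 208.3
  G: 0 + 1(45.14) = 45.14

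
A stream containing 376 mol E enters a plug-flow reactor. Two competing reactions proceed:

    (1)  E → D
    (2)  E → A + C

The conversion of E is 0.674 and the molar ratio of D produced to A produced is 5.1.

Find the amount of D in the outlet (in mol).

212 mol

Conversion of E: E consumed = 0.674 × 376 = 253.4 mol = 1ξ₁ + 1ξ₂.
Selectivity: 1ξ₁ / (1ξ₂) = 5.1 → ξ₁ = 5.1 ξ₂.
Substitute: (1·5.1 + 1) ξ₂ = 253.4 → ξ₂ = 41.54 mol, ξ₁ = 211.9 mol.
Outlet amounts (n = n₀ + Σ ν·ξ):
  E: 376 − 1(211.9) − 1(41.54) = 122.6
  D: 0 + 1(211.9) = 211.9
  A: 0 + 1(41.54) = 41.54
  C: 0 + 1(41.54) = 41.54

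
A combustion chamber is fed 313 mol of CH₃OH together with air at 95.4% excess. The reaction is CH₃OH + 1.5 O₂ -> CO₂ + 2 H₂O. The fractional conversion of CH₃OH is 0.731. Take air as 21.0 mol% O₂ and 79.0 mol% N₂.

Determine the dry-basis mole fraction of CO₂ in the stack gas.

0.0527

Stoichiometric O₂ = 1.5 × 313 = 469.5 mol; O₂ fed = 469.5 × 1.954 = 917.4 mol.
N₂ fed = 917.4 × 79/21 = 3451 mol.
Fuel reacted = 0.731 × 313 → ξ = 228.8 mol.
Outlet (n = n₀ + ν ξ):
  CH₃OH: 313 − 1(228.8) = 84.2
  O₂: 917.4 − 1.5(228.8) = 574.2
  N₂: 3451 (inert)
  CO₂: 0 + 1(228.8) = 228.8
  H₂O: 0 + 2(228.8) = 457.6
Dry total = 4338 mol; y_CO₂ (dry) = 228.8 / 4338 = 0.05274.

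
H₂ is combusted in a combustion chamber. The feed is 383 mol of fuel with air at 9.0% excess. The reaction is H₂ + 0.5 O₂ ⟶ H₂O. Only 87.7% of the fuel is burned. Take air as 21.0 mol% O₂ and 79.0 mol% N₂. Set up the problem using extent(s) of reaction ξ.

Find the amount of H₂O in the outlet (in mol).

336 mol

Stoichiometric O₂ = 0.5 × 383 = 191.5 mol; O₂ fed = 191.5 × 1.090 = 208.7 mol.
N₂ fed = 208.7 × 79/21 = 785.2 mol.
Fuel reacted = 0.877 × 383 → ξ = 335.9 mol.
Outlet (n = n₀ + ν ξ):
  H₂: 383 − 1(335.9) = 47.11
  O₂: 208.7 − 0.5(335.9) = 40.79
  N₂: 785.2 (inert)
  H₂O: 0 + 1(335.9) = 335.9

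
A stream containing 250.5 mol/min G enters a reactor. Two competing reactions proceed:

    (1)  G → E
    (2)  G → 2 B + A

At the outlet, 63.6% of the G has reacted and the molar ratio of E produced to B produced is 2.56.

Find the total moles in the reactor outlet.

Conversion of G: G consumed = 0.636 × 250.5 = 159.3 mol/min = 1ξ₁ + 1ξ₂.
Selectivity: 1ξ₁ / (2ξ₂) = 2.56 → ξ₁ = 5.12 ξ₂.
Substitute: (1·5.12 + 1) ξ₂ = 159.3 → ξ₂ = 26.03 mol/min, ξ₁ = 133.3 mol/min.
Outlet amounts (n = n₀ + Σ ν·ξ):
  G: 250.5 − 1(133.3) − 1(26.03) = 91.18
  E: 0 + 1(133.3) = 133.3
  B: 0 + 2(26.03) = 52.06
  A: 0 + 1(26.03) = 26.03
Total out = 91.18 + 133.3 + 52.06 + 26.03 = 302.6 mol/min.

303 mol/min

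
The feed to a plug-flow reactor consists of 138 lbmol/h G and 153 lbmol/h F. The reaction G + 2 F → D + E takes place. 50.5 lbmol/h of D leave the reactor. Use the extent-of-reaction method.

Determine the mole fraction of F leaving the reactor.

0.216

For D: n = n₀ + 1ξ → 50.5 = 0 + 1ξ, giving ξ = 50.5 lbmol/h.
Outlet amounts (n = n₀ + ν ξ):
  G: 138 − 1(50.5) = 87.5
  F: 153 − 2(50.5) = 52
  D: 0 + 1(50.5) = 50.5
  E: 0 + 1(50.5) = 50.5
Total out = 240.5 lbmol/h; y_F = 52 / 240.5 = 0.2162.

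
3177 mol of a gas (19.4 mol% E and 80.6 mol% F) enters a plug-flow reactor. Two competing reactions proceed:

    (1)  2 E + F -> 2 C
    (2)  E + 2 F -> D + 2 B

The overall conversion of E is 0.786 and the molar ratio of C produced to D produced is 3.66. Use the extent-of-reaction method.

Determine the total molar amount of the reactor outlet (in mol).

Conversion of E: E consumed = 0.786 × 616.3 = 484.4 mol = 2ξ₁ + 1ξ₂.
Selectivity: 2ξ₁ / (1ξ₂) = 3.66 → ξ₁ = 1.83 ξ₂.
Substitute: (2·1.83 + 1) ξ₂ = 484.4 → ξ₂ = 104 mol, ξ₁ = 190.2 mol.
Outlet amounts (n = n₀ + Σ ν·ξ):
  E: 616.3 − 2(190.2) − 1(104) = 131.9
  F: 2561 − 1(190.2) − 2(104) = 2163
  C: 0 + 2(190.2) = 380.5
  D: 0 + 1(104) = 104
  B: 0 + 2(104) = 207.9
Total out = 131.9 + 2163 + 380.5 + 104 + 207.9 = 2987 mol.

2990 mol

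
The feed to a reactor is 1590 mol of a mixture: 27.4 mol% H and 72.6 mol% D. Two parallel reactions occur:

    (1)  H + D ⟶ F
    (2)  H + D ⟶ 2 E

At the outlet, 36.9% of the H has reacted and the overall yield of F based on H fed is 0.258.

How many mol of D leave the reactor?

Yield of F: 1ξ₁ / 435.7 = 0.258 → ξ₁ = 112.4 mol.
Conversion of H: 1ξ₁ + 1ξ₂ = 0.369 × 435.7 = 160.8 → ξ₂ = 48.36 mol.
Outlet amounts (n = n₀ + Σ ν·ξ):
  H: 435.7 − 1(112.4) − 1(48.36) = 274.9
  D: 1154 − 1(112.4) − 1(48.36) = 993.6
  F: 0 + 1(112.4) = 112.4
  E: 0 + 2(48.36) = 96.72

994 mol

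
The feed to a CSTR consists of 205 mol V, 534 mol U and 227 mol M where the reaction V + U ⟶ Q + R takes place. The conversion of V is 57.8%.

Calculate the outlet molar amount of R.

V reacted = 0.578 × 205 = 118.5 mol; ν_V = −1, so ξ = 118.5/1 = 118.5 mol.
Outlet amounts (n = n₀ + ν ξ):
  V: 205 − 1(118.5) = 86.51
  U: 534 − 1(118.5) = 415.5
  Q: 0 + 1(118.5) = 118.5
  R: 0 + 1(118.5) = 118.5
  M: 227 (inert)

118 mol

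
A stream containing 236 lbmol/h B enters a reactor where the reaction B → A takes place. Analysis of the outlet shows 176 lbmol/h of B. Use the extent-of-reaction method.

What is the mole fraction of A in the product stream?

For B: n = n₀ − 1ξ → 176 = 236 − 1ξ, giving ξ = 60 lbmol/h.
Outlet amounts (n = n₀ + ν ξ):
  B: 236 − 1(60) = 176
  A: 0 + 1(60) = 60
Total out = 236 lbmol/h; y_A = 60 / 236 = 0.2542.

0.254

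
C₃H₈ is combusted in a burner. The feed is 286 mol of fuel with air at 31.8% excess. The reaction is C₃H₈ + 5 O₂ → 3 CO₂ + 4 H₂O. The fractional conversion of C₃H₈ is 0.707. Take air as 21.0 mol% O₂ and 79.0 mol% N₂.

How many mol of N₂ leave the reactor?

7090 mol

Stoichiometric O₂ = 5 × 286 = 1430 mol; O₂ fed = 1430 × 1.318 = 1885 mol.
N₂ fed = 1885 × 79/21 = 7090 mol.
Fuel reacted = 0.707 × 286 → ξ = 202.2 mol.
Outlet (n = n₀ + ν ξ):
  C₃H₈: 286 − 1(202.2) = 83.8
  O₂: 1885 − 5(202.2) = 873.7
  N₂: 7090 (inert)
  CO₂: 0 + 3(202.2) = 606.6
  H₂O: 0 + 4(202.2) = 808.8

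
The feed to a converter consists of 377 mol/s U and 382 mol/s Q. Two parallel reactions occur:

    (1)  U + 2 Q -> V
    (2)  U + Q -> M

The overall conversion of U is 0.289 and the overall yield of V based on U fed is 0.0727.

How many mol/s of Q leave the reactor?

Yield of V: 1ξ₁ / 377 = 0.0727 → ξ₁ = 27.41 mol/s.
Conversion of U: 1ξ₁ + 1ξ₂ = 0.289 × 377 = 109 → ξ₂ = 81.55 mol/s.
Outlet amounts (n = n₀ + Σ ν·ξ):
  U: 377 − 1(27.41) − 1(81.55) = 268
  Q: 382 − 2(27.41) − 1(81.55) = 245.6
  V: 0 + 1(27.41) = 27.41
  M: 0 + 1(81.55) = 81.55

246 mol/s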